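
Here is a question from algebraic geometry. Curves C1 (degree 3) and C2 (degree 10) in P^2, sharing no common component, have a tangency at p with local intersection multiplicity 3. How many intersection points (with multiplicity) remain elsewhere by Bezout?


By Bezout's theorem, the total intersection number is d1 * d2.
Total = 3 * 10 = 30
Intersection multiplicity at p = 3
Remaining intersections = 30 - 3 = 27

27


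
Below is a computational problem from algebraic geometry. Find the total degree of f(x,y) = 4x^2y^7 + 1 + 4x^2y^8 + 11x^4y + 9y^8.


Examine each term for its total degree (sum of exponents).
  Term '4x^2y^7' has total degree 2+7 = 9.
  Term '1' has total degree 0+0 = 0.
  Term '4x^2y^8' has total degree 2+8 = 10.
  Term '11x^4y' has total degree 4+1 = 5.
  Term '9y^8' has total degree 0+8 = 8.
The maximum total degree among all terms is 10.

10


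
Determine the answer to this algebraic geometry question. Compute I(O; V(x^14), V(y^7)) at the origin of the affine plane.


The intersection multiplicity of V(x^a) and V(y^b) at the origin is:
I(O; V(x^14), V(y^7)) = dim_k(k[x,y]/(x^14, y^7))
A basis for k[x,y]/(x^14, y^7) is the set of monomials x^i * y^j
where 0 <= i < 14 and 0 <= j < 7.
The number of such monomials is 14 * 7 = 98

98


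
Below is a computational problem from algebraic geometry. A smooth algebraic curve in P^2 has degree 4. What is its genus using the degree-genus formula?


Using the genus formula for smooth plane curves:
g = (d-1)(d-2)/2
g = (4-1)(4-2)/2
g = 3*2/2
g = 6/2 = 3

3


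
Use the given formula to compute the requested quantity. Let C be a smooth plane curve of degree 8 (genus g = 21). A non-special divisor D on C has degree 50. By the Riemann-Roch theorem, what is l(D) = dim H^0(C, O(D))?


First, compute the genus of a smooth plane curve of degree 8:
g = (d-1)(d-2)/2 = (8-1)(8-2)/2 = 21
For a non-special divisor D (i.e., h^1(D) = 0), Riemann-Roch gives:
l(D) = deg(D) - g + 1
Since deg(D) = 50 >= 2g - 1 = 41, D is non-special.
l(D) = 50 - 21 + 1 = 30

30


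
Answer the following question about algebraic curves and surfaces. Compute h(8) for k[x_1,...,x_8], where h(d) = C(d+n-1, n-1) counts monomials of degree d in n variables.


The Hilbert function for the polynomial ring in 8 variables is:
h(d) = C(d+n-1, n-1)
h(8) = C(8+8-1, 8-1) = C(15, 7)
= 15! / (7! * 8!)
= 6435

6435


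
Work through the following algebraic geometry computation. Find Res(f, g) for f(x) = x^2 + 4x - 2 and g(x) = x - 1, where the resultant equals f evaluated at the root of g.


For Res(f, x - c), we evaluate f at x = c.
f(1) = 1^2 + 4*1 - 2
= 1 + 4 - 2
= 5 - 2 = 3
Res(f, g) = 3

3


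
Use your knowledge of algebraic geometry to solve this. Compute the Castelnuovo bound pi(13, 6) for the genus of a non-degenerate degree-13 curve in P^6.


Castelnuovo's bound: write d - 1 = m(r-1) + epsilon with 0 <= epsilon < r-1.
d - 1 = 13 - 1 = 12
r - 1 = 6 - 1 = 5
12 = 2*5 + 2, so m = 2, epsilon = 2
pi(d, r) = m(m-1)(r-1)/2 + m*epsilon
= 2*1*5/2 + 2*2
= 10/2 + 4
= 5 + 4 = 9

9


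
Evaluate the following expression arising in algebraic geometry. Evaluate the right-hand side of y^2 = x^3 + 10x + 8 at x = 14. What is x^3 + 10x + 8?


Compute x^3 + 10x + 8 at x = 14:
x^3 = 14^3 = 2744
10*x = 10*14 = 140
Sum: 2744 + 140 + 8 = 2892

2892


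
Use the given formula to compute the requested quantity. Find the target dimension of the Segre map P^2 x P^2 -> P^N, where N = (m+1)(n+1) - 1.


The Segre embedding maps P^m x P^n into P^N via
all products of coordinates from each factor.
N = (m+1)(n+1) - 1
N = (2+1)(2+1) - 1
N = 3*3 - 1
N = 9 - 1 = 8

8


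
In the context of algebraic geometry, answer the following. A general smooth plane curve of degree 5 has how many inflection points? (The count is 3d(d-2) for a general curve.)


For a general smooth plane curve C of degree d, the inflection points are
the intersection of C with its Hessian curve, which has degree 3(d-2).
By Bezout, the total intersection number is d * 3(d-2) = 5 * 9 = 45.
For a general curve every flex is ordinary, so each contributes
multiplicity 1 to C·Hess(C), and the number of distinct inflection
points is 3d(d-2).
Inflection points = 3*5*(5-2) = 3*5*3 = 45

45


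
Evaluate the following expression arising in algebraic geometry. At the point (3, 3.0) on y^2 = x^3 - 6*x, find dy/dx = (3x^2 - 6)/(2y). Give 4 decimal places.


Using implicit differentiation of y^2 = x^3 - 6*x:
2y * dy/dx = 3x^2 - 6
dy/dx = (3x^2 - 6)/(2y)
Numerator: 3*3^2 - 6 = 21
Denominator: 2*3.0 = 6.0
dy/dx = 21/6.0 = 3.5000

3.5000


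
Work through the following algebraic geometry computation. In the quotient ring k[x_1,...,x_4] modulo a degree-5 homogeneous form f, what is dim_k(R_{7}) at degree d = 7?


For R = k[x_1,...,x_n]/(f) with f homogeneous of degree e:
The Hilbert series is (1 - t^e)/(1 - t)^n.
So h(d) = C(d+n-1, n-1) - C(d-e+n-1, n-1) for d >= e.
With n=4, e=5, d=7:
C(7+4-1, 4-1) = C(10, 3) = 120
C(7-5+4-1, 4-1) = C(5, 3) = 10
h(7) = 120 - 10 = 110

110


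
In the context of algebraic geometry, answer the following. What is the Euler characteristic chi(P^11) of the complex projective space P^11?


The complex projective space P^11 has one cell in each even real dimension 0, 2, ..., 22.
The cohomology groups are H^{2k}(P^11) = Z for k = 0,...,11, and 0 otherwise.
Euler characteristic = sum of Betti numbers = 1 per even-dimensional cohomology group.
chi(P^11) = 11 + 1 = 12

12


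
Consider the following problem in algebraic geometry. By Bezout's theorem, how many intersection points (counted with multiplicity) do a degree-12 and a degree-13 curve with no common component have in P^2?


Bezout's theorem states the intersection count equals the product of degrees.
Intersection count = 12 * 13 = 156

156


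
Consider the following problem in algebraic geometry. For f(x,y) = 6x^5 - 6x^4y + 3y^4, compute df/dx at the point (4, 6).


df/dx = 5*6*x^4 + 4*(-6)*x^3*y
At (4,6): 5*6*4^4 + 4*(-6)*4^3*6
= 7680 - 9216
= -1536

-1536


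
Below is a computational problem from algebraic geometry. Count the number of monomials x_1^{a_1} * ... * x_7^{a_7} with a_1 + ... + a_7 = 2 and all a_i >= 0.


The number of degree-2 monomials in 7 variables is C(d+n-1, n-1).
= C(2+7-1, 7-1) = C(8, 6)
= 28

28


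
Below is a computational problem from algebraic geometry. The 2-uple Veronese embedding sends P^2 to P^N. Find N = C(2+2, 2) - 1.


The Veronese embedding v_d: P^n -> P^N maps each point to all
degree-d monomials in n+1 homogeneous coordinates.
N = C(n+d, d) - 1
N = C(2+2, 2) - 1
N = C(4, 2) - 1
C(4, 2) = 6
N = 6 - 1 = 5

5


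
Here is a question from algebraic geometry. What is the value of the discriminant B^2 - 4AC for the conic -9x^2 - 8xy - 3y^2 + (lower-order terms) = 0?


The discriminant of a conic Ax^2 + Bxy + Cy^2 + ... = 0 is B^2 - 4AC.
B^2 = (-8)^2 = 64
4AC = 4*(-9)*(-3) = 108
Discriminant = 64 - 108 = -44

-44


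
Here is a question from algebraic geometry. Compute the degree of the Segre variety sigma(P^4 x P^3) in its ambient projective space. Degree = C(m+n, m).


The degree of the Segre variety P^4 x P^3 is C(m+n, m).
= C(7, 4)
= 35

35


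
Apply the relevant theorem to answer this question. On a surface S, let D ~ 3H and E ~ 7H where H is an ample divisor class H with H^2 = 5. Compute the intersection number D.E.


Using bilinearity of the intersection pairing on a surface S:
(aH).(bH) = ab * (H.H)
We have H^2 = 5.
D.E = (3H).(7H) = 3*7*5
= 21*5
= 105

105


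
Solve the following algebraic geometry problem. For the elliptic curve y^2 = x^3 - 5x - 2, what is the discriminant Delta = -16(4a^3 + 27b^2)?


Compute each component:
4a^3 = 4*(-5)^3 = 4*(-125) = -500
27b^2 = 27*(-2)^2 = 27*4 = 108
4a^3 + 27b^2 = -500 + 108 = -392
Delta = -16*(-392) = 6272

6272


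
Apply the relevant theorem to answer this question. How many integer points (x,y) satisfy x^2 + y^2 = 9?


Systematically check integer values of x where x^2 <= 9.
For each valid x, check if 9 - x^2 is a perfect square.
x=0: 9 - 0 = 9, sqrt = 3 (valid)
x=3: 9 - 9 = 0, sqrt = 0 (valid)
Total integer solutions found: 4

4


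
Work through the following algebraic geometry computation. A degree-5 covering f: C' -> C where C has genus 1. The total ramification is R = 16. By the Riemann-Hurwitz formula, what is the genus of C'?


Riemann-Hurwitz formula: 2g' - 2 = d(2g - 2) + R
Given: d = 5, g = 1, R = 16
2g' - 2 = 5*(2*1 - 2) + 16
2g' - 2 = 5*0 + 16
2g' - 2 = 0 + 16 = 16
2g' = 18
g' = 9

9


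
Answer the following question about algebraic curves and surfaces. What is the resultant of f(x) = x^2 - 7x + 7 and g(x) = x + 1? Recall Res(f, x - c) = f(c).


For Res(f, x - c), we evaluate f at x = c.
f(-1) = (-1)^2 - 7*(-1) + 7
= 1 + 7 + 7
= 8 + 7 = 15
Res(f, g) = 15

15


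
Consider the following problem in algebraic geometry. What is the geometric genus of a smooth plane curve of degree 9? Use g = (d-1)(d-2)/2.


Using the genus formula for smooth plane curves:
g = (d-1)(d-2)/2
g = (9-1)(9-2)/2
g = 8*7/2
g = 56/2 = 28

28


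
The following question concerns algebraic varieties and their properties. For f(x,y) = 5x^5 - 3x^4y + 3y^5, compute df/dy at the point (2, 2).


df/dy = (-3)*x^4 + 5*3*y^4
At (2,2): (-3)*2^4 + 5*3*2^4
= -48 + 240
= 192

192


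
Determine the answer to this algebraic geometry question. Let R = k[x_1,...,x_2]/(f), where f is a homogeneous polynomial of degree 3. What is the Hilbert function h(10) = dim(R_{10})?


For R = k[x_1,...,x_n]/(f) with f homogeneous of degree e:
The Hilbert series is (1 - t^e)/(1 - t)^n.
So h(d) = C(d+n-1, n-1) - C(d-e+n-1, n-1) for d >= e.
With n=2, e=3, d=10:
C(10+2-1, 2-1) = C(11, 1) = 11
C(10-3+2-1, 2-1) = C(8, 1) = 8
h(10) = 11 - 8 = 3

3


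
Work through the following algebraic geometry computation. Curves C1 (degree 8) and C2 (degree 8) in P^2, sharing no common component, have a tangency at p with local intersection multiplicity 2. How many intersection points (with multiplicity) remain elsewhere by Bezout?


By Bezout's theorem, the total intersection number is d1 * d2.
Total = 8 * 8 = 64
Intersection multiplicity at p = 2
Remaining intersections = 64 - 2 = 62

62


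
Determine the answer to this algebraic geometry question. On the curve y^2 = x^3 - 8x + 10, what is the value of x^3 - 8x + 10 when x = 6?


Compute x^3 - 8x + 10 at x = 6:
x^3 = 6^3 = 216
(-8)*x = (-8)*6 = -48
Sum: 216 - 48 + 10 = 178

178


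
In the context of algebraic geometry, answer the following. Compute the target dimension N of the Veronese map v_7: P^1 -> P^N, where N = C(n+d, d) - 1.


The Veronese embedding v_d: P^n -> P^N maps each point to all
degree-d monomials in n+1 homogeneous coordinates.
N = C(n+d, d) - 1
N = C(1+7, 7) - 1
N = C(8, 7) - 1
C(8, 7) = 8
N = 8 - 1 = 7

7


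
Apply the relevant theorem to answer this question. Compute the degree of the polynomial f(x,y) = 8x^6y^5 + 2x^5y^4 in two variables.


Examine each term for its total degree (sum of exponents).
  Term '8x^6y^5' has total degree 6+5 = 11.
  Term '2x^5y^4' has total degree 5+4 = 9.
The maximum total degree among all terms is 11.

11


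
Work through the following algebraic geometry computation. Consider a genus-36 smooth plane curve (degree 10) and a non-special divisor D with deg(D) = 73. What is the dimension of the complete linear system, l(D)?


First, compute the genus of a smooth plane curve of degree 10:
g = (d-1)(d-2)/2 = (10-1)(10-2)/2 = 36
For a non-special divisor D (i.e., h^1(D) = 0), Riemann-Roch gives:
l(D) = deg(D) - g + 1
Since deg(D) = 73 >= 2g - 1 = 71, D is non-special.
l(D) = 73 - 36 + 1 = 38

38


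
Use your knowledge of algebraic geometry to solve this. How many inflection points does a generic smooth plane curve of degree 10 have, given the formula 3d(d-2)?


For a general smooth plane curve C of degree d, the inflection points are
the intersection of C with its Hessian curve, which has degree 3(d-2).
By Bezout, the total intersection number is d * 3(d-2) = 10 * 24 = 240.
For a general curve every flex is ordinary, so each contributes
multiplicity 1 to C·Hess(C), and the number of distinct inflection
points is 3d(d-2).
Inflection points = 3*10*(10-2) = 3*10*8 = 240

240


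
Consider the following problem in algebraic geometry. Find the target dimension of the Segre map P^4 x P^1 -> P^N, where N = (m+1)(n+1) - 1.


The Segre embedding maps P^m x P^n into P^N via
all products of coordinates from each factor.
N = (m+1)(n+1) - 1
N = (4+1)(1+1) - 1
N = 5*2 - 1
N = 10 - 1 = 9

9


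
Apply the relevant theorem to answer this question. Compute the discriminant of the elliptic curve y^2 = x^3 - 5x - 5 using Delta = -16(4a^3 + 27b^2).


Compute each component:
4a^3 = 4*(-5)^3 = 4*(-125) = -500
27b^2 = 27*(-5)^2 = 27*25 = 675
4a^3 + 27b^2 = -500 + 675 = 175
Delta = -16*175 = -2800

-2800


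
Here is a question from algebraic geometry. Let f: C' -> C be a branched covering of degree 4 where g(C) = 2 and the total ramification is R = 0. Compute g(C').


Riemann-Hurwitz formula: 2g' - 2 = d(2g - 2) + R
Given: d = 4, g = 2, R = 0
2g' - 2 = 4*(2*2 - 2) + 0
2g' - 2 = 4*2 + 0
2g' - 2 = 8 + 0 = 8
2g' = 10
g' = 5

5


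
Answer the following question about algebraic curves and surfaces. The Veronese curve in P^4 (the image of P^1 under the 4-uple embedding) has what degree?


The rational normal curve in P^4 is the image of P^1 under the 4-uple Veronese.
A general hyperplane in P^4 pulls back to a degree-4 form on P^1, which has 4 zeros,
so the curve meets a general hyperplane in 4 points. Degree = 4.

4


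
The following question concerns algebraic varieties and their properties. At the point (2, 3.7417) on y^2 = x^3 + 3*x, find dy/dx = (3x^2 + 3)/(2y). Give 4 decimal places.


Using implicit differentiation of y^2 = x^3 + 3*x:
2y * dy/dx = 3x^2 + 3
dy/dx = (3x^2 + 3)/(2y)
Numerator: 3*2^2 + 3 = 15
Denominator: 2*3.7417 = 7.4834
dy/dx = 15/7.4834 = 2.0044

2.0044


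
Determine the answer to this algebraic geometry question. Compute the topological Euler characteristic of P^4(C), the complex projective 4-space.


The complex projective space P^4 has one cell in each even real dimension 0, 2, ..., 8.
The cohomology groups are H^{2k}(P^4) = Z for k = 0,...,4, and 0 otherwise.
Euler characteristic = sum of Betti numbers = 1 per even-dimensional cohomology group.
chi(P^4) = 4 + 1 = 5

5


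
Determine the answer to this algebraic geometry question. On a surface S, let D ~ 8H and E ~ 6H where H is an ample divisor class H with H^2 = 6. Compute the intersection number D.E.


Using bilinearity of the intersection pairing on a surface S:
(aH).(bH) = ab * (H.H)
We have H^2 = 6.
D.E = (8H).(6H) = 8*6*6
= 48*6
= 288

288


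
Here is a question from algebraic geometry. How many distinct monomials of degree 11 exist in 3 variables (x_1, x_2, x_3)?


The number of degree-11 monomials in 3 variables is C(d+n-1, n-1).
= C(11+3-1, 3-1) = C(13, 2)
= 78

78


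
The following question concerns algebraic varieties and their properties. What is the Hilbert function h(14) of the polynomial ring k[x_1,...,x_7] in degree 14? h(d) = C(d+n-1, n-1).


The Hilbert function for the polynomial ring in 7 variables is:
h(d) = C(d+n-1, n-1)
h(14) = C(14+7-1, 7-1) = C(20, 6)
= 20! / (6! * 14!)
= 38760

38760


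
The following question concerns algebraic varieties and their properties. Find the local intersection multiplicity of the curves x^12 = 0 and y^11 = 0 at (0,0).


The intersection multiplicity of V(x^a) and V(y^b) at the origin is:
I(O; V(x^12), V(y^11)) = dim_k(k[x,y]/(x^12, y^11))
A basis for k[x,y]/(x^12, y^11) is the set of monomials x^i * y^j
where 0 <= i < 12 and 0 <= j < 11.
The number of such monomials is 12 * 11 = 132

132


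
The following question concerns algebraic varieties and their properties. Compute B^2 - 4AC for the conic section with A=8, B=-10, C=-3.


The discriminant of a conic Ax^2 + Bxy + Cy^2 + ... = 0 is B^2 - 4AC.
B^2 = (-10)^2 = 100
4AC = 4*8*(-3) = -96
Discriminant = 100 + 96 = 196

196


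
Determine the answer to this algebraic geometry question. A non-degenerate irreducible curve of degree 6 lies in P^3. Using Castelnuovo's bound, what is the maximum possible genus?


Castelnuovo's bound: write d - 1 = m(r-1) + epsilon with 0 <= epsilon < r-1.
d - 1 = 6 - 1 = 5
r - 1 = 3 - 1 = 2
5 = 2*2 + 1, so m = 2, epsilon = 1
pi(d, r) = m(m-1)(r-1)/2 + m*epsilon
= 2*1*2/2 + 2*1
= 4/2 + 2
= 2 + 2 = 4

4


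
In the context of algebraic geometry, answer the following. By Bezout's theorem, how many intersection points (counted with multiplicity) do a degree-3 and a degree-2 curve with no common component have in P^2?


Bezout's theorem states the intersection count equals the product of degrees.
Intersection count = 3 * 2 = 6

6


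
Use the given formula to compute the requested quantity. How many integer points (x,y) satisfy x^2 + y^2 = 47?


Systematically check integer values of x where x^2 <= 47.
For each valid x, check if 47 - x^2 is a perfect square.
Total integer solutions found: 0

0


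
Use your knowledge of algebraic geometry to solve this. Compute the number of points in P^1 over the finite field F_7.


P^1(F_7) has (q^(n+1) - 1)/(q - 1) points.
= 7^1 + 7^0
= 7 + 1
= 8

8


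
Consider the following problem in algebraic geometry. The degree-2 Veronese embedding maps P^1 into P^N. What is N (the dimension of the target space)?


The Veronese embedding v_d: P^n -> P^N maps each point to all
degree-d monomials in n+1 homogeneous coordinates.
N = C(n+d, d) - 1
N = C(1+2, 2) - 1
N = C(3, 2) - 1
C(3, 2) = 3
N = 3 - 1 = 2

2


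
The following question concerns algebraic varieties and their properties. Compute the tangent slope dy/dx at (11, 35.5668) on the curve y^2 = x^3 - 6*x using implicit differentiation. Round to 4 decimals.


Using implicit differentiation of y^2 = x^3 - 6*x:
2y * dy/dx = 3x^2 - 6
dy/dx = (3x^2 - 6)/(2y)
Numerator: 3*11^2 - 6 = 357
Denominator: 2*35.5668 = 71.1336
dy/dx = 357/71.1336 = 5.0187

5.0187


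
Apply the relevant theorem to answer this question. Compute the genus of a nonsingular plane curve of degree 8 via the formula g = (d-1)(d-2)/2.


Using the genus formula for smooth plane curves:
g = (d-1)(d-2)/2
g = (8-1)(8-2)/2
g = 7*6/2
g = 42/2 = 21

21


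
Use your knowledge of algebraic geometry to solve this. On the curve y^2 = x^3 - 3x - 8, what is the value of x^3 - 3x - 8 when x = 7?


Compute x^3 - 3x - 8 at x = 7:
x^3 = 7^3 = 343
(-3)*x = (-3)*7 = -21
Sum: 343 - 21 - 8 = 314

314


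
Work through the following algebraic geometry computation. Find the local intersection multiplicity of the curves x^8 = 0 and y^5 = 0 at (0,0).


The intersection multiplicity of V(x^a) and V(y^b) at the origin is:
I(O; V(x^8), V(y^5)) = dim_k(k[x,y]/(x^8, y^5))
A basis for k[x,y]/(x^8, y^5) is the set of monomials x^i * y^j
where 0 <= i < 8 and 0 <= j < 5.
The number of such monomials is 8 * 5 = 40

40


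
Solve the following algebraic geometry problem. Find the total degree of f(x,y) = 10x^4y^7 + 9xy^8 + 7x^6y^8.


Examine each term for its total degree (sum of exponents).
  Term '10x^4y^7' has total degree 4+7 = 11.
  Term '9xy^8' has total degree 1+8 = 9.
  Term '7x^6y^8' has total degree 6+8 = 14.
The maximum total degree among all terms is 14.

14


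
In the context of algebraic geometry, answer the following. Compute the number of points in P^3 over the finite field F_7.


P^3(F_7) has (q^(n+1) - 1)/(q - 1) points.
= 7^3 + 7^2 + 7^1 + 7^0
= 343 + 49 + 7 + 1
= 400

400


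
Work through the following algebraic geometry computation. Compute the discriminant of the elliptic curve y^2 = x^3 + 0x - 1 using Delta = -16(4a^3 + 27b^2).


Compute each component:
4a^3 = 4*0^3 = 4*0 = 0
27b^2 = 27*(-1)^2 = 27*1 = 27
4a^3 + 27b^2 = 0 + 27 = 27
Delta = -16*27 = -432

-432


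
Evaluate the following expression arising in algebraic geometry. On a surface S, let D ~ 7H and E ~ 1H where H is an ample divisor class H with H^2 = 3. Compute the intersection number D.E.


Using bilinearity of the intersection pairing on a surface S:
(aH).(bH) = ab * (H.H)
We have H^2 = 3.
D.E = (7H).(1H) = 7*1*3
= 7*3
= 21

21


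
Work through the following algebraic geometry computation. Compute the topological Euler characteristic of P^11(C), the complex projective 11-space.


The complex projective space P^11 has one cell in each even real dimension 0, 2, ..., 22.
The cohomology groups are H^{2k}(P^11) = Z for k = 0,...,11, and 0 otherwise.
Euler characteristic = sum of Betti numbers = 1 per even-dimensional cohomology group.
chi(P^11) = 11 + 1 = 12

12


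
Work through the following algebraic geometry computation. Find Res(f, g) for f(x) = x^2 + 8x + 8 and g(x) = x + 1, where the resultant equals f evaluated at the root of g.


For Res(f, x - c), we evaluate f at x = c.
f(-1) = (-1)^2 + 8*(-1) + 8
= 1 - 8 + 8
= -7 + 8 = 1
Res(f, g) = 1

1


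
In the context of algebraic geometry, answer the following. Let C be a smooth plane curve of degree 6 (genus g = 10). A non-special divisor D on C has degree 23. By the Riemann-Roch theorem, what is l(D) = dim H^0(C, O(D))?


First, compute the genus of a smooth plane curve of degree 6:
g = (d-1)(d-2)/2 = (6-1)(6-2)/2 = 10
For a non-special divisor D (i.e., h^1(D) = 0), Riemann-Roch gives:
l(D) = deg(D) - g + 1
Since deg(D) = 23 >= 2g - 1 = 19, D is non-special.
l(D) = 23 - 10 + 1 = 14

14


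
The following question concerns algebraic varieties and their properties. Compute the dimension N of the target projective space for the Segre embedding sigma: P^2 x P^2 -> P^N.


The Segre embedding maps P^m x P^n into P^N via
all products of coordinates from each factor.
N = (m+1)(n+1) - 1
N = (2+1)(2+1) - 1
N = 3*3 - 1
N = 9 - 1 = 8

8


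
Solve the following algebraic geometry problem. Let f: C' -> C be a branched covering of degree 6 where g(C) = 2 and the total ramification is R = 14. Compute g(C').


Riemann-Hurwitz formula: 2g' - 2 = d(2g - 2) + R
Given: d = 6, g = 2, R = 14
2g' - 2 = 6*(2*2 - 2) + 14
2g' - 2 = 6*2 + 14
2g' - 2 = 12 + 14 = 26
2g' = 28
g' = 14

14


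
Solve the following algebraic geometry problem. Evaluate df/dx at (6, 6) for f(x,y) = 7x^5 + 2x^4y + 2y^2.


df/dx = 5*7*x^4 + 4*2*x^3*y
At (6,6): 5*7*6^4 + 4*2*6^3*6
= 45360 + 10368
= 55728

55728


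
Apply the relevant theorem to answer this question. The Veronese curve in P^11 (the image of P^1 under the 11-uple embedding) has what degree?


The rational normal curve in P^11 is the image of P^1 under the 11-uple Veronese.
A general hyperplane in P^11 pulls back to a degree-11 form on P^1, which has 11 zeros,
so the curve meets a general hyperplane in 11 points. Degree = 11.

11


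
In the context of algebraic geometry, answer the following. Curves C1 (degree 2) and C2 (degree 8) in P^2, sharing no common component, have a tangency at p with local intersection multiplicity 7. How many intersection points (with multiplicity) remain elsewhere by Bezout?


By Bezout's theorem, the total intersection number is d1 * d2.
Total = 2 * 8 = 16
Intersection multiplicity at p = 7
Remaining intersections = 16 - 7 = 9

9


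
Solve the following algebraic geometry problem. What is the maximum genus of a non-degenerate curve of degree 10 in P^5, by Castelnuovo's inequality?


Castelnuovo's bound: write d - 1 = m(r-1) + epsilon with 0 <= epsilon < r-1.
d - 1 = 10 - 1 = 9
r - 1 = 5 - 1 = 4
9 = 2*4 + 1, so m = 2, epsilon = 1
pi(d, r) = m(m-1)(r-1)/2 + m*epsilon
= 2*1*4/2 + 2*1
= 8/2 + 2
= 4 + 2 = 6

6


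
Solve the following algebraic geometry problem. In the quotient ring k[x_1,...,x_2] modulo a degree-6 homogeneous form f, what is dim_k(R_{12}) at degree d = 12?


For R = k[x_1,...,x_n]/(f) with f homogeneous of degree e:
The Hilbert series is (1 - t^e)/(1 - t)^n.
So h(d) = C(d+n-1, n-1) - C(d-e+n-1, n-1) for d >= e.
With n=2, e=6, d=12:
C(12+2-1, 2-1) = C(13, 1) = 13
C(12-6+2-1, 2-1) = C(7, 1) = 7
h(12) = 13 - 7 = 6

6


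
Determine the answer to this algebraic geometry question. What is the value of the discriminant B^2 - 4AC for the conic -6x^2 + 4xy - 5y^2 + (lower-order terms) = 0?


The discriminant of a conic Ax^2 + Bxy + Cy^2 + ... = 0 is B^2 - 4AC.
B^2 = 4^2 = 16
4AC = 4*(-6)*(-5) = 120
Discriminant = 16 - 120 = -104

-104


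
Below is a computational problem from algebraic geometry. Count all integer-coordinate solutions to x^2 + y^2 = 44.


Systematically check integer values of x where x^2 <= 44.
For each valid x, check if 44 - x^2 is a perfect square.
Total integer solutions found: 0

0


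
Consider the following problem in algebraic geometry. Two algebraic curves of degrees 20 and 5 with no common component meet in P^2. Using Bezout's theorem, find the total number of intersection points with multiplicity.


Bezout's theorem states the intersection count equals the product of degrees.
Intersection count = 20 * 5 = 100

100


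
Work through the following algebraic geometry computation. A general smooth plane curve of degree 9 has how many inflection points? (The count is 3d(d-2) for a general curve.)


For a general smooth plane curve C of degree d, the inflection points are
the intersection of C with its Hessian curve, which has degree 3(d-2).
By Bezout, the total intersection number is d * 3(d-2) = 9 * 21 = 189.
For a general curve every flex is ordinary, so each contributes
multiplicity 1 to C·Hess(C), and the number of distinct inflection
points is 3d(d-2).
Inflection points = 3*9*(9-2) = 3*9*7 = 189

189


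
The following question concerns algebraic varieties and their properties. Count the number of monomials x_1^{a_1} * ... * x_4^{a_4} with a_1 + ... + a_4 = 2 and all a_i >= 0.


The number of degree-2 monomials in 4 variables is C(d+n-1, n-1).
= C(2+4-1, 4-1) = C(5, 3)
= 10

10


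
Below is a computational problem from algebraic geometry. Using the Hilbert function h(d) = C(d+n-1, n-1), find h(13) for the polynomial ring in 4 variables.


The Hilbert function for the polynomial ring in 4 variables is:
h(d) = C(d+n-1, n-1)
h(13) = C(13+4-1, 4-1) = C(16, 3)
= 16! / (3! * 13!)
= 560

560


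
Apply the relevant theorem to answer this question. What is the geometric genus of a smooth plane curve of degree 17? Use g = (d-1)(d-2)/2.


Using the genus formula for smooth plane curves:
g = (d-1)(d-2)/2
g = (17-1)(17-2)/2
g = 16*15/2
g = 240/2 = 120

120


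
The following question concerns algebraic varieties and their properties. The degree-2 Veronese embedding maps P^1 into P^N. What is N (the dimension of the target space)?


The Veronese embedding v_d: P^n -> P^N maps each point to all
degree-d monomials in n+1 homogeneous coordinates.
N = C(n+d, d) - 1
N = C(1+2, 2) - 1
N = C(3, 2) - 1
C(3, 2) = 3
N = 3 - 1 = 2

2


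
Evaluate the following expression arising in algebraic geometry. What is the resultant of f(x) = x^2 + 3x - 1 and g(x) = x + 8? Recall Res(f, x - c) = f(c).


For Res(f, x - c), we evaluate f at x = c.
f(-8) = (-8)^2 + 3*(-8) - 1
= 64 - 24 - 1
= 40 - 1 = 39
Res(f, g) = 39

39


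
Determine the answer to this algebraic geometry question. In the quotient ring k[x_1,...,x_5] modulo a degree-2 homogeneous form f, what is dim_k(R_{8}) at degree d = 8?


For R = k[x_1,...,x_n]/(f) with f homogeneous of degree e:
The Hilbert series is (1 - t^e)/(1 - t)^n.
So h(d) = C(d+n-1, n-1) - C(d-e+n-1, n-1) for d >= e.
With n=5, e=2, d=8:
C(8+5-1, 5-1) = C(12, 4) = 495
C(8-2+5-1, 5-1) = C(10, 4) = 210
h(8) = 495 - 210 = 285

285


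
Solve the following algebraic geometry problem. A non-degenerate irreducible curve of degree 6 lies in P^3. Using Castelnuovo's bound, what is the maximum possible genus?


Castelnuovo's bound: write d - 1 = m(r-1) + epsilon with 0 <= epsilon < r-1.
d - 1 = 6 - 1 = 5
r - 1 = 3 - 1 = 2
5 = 2*2 + 1, so m = 2, epsilon = 1
pi(d, r) = m(m-1)(r-1)/2 + m*epsilon
= 2*1*2/2 + 2*1
= 4/2 + 2
= 2 + 2 = 4

4


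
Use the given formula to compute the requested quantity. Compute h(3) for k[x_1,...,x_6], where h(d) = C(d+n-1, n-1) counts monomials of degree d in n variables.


The Hilbert function for the polynomial ring in 6 variables is:
h(d) = C(d+n-1, n-1)
h(3) = C(3+6-1, 6-1) = C(8, 5)
= 8! / (5! * 3!)
= 56

56


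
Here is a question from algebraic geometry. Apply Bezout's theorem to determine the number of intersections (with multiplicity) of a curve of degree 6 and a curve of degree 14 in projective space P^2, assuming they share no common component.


Bezout's theorem states the intersection count equals the product of degrees.
Intersection count = 6 * 14 = 84

84


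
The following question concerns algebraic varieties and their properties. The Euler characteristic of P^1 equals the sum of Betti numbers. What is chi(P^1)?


The complex projective space P^1 has one cell in each even real dimension 0, 2, ..., 2.
The cohomology groups are H^{2k}(P^1) = Z for k = 0,...,1, and 0 otherwise.
Euler characteristic = sum of Betti numbers = 1 per even-dimensional cohomology group.
chi(P^1) = 1 + 1 = 2

2


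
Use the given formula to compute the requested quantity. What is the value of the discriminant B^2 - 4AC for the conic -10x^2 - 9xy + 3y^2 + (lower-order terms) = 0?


The discriminant of a conic Ax^2 + Bxy + Cy^2 + ... = 0 is B^2 - 4AC.
B^2 = (-9)^2 = 81
4AC = 4*(-10)*3 = -120
Discriminant = 81 + 120 = 201

201


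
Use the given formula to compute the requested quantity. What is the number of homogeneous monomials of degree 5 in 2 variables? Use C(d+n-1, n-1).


The number of degree-5 monomials in 2 variables is C(d+n-1, n-1).
= C(5+2-1, 2-1) = C(6, 1)
= 6

6


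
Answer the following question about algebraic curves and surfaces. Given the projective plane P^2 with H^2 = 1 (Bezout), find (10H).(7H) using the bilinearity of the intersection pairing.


Using bilinearity of the intersection pairing on the projective plane P^2:
(aH).(bH) = ab * (H.H)
We have H^2 = 1 (Bezout).
D.E = (10H).(7H) = 10*7*1
= 70*1
= 70

70


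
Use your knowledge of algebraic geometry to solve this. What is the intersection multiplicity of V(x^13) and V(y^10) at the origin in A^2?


The intersection multiplicity of V(x^a) and V(y^b) at the origin is:
I(O; V(x^13), V(y^10)) = dim_k(k[x,y]/(x^13, y^10))
A basis for k[x,y]/(x^13, y^10) is the set of monomials x^i * y^j
where 0 <= i < 13 and 0 <= j < 10.
The number of such monomials is 13 * 10 = 130

130


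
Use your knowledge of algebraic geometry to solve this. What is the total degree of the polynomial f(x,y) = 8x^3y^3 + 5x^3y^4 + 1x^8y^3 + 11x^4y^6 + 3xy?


Examine each term for its total degree (sum of exponents).
  Term '8x^3y^3' has total degree 3+3 = 6.
  Term '5x^3y^4' has total degree 3+4 = 7.
  Term '1x^8y^3' has total degree 8+3 = 11.
  Term '11x^4y^6' has total degree 4+6 = 10.
  Term '3xy' has total degree 1+1 = 2.
The maximum total degree among all terms is 11.

11


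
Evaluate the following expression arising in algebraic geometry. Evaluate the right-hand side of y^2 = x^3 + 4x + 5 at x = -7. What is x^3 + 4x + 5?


Compute x^3 + 4x + 5 at x = -7:
x^3 = (-7)^3 = -343
4*x = 4*(-7) = -28
Sum: -343 - 28 + 5 = -366

-366


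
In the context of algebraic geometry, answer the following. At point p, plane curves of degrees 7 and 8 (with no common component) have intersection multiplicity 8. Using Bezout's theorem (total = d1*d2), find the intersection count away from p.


By Bezout's theorem, the total intersection number is d1 * d2.
Total = 7 * 8 = 56
Intersection multiplicity at p = 8
Remaining intersections = 56 - 8 = 48

48


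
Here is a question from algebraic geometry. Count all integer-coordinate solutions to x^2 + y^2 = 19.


Systematically check integer values of x where x^2 <= 19.
For each valid x, check if 19 - x^2 is a perfect square.
Total integer solutions found: 0

0


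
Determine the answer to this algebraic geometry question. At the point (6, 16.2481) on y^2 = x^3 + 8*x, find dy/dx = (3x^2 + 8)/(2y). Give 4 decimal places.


Using implicit differentiation of y^2 = x^3 + 8*x:
2y * dy/dx = 3x^2 + 8
dy/dx = (3x^2 + 8)/(2y)
Numerator: 3*6^2 + 8 = 116
Denominator: 2*16.2481 = 32.4962
dy/dx = 116/32.4962 = 3.5696

3.5696


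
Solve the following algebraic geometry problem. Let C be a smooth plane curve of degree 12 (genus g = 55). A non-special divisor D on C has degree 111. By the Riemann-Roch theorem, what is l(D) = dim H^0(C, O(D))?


First, compute the genus of a smooth plane curve of degree 12:
g = (d-1)(d-2)/2 = (12-1)(12-2)/2 = 55
For a non-special divisor D (i.e., h^1(D) = 0), Riemann-Roch gives:
l(D) = deg(D) - g + 1
Since deg(D) = 111 >= 2g - 1 = 109, D is non-special.
l(D) = 111 - 55 + 1 = 57

57


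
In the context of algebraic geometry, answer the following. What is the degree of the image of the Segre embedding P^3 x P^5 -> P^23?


The degree of the Segre variety P^3 x P^5 is C(m+n, m).
= C(8, 3)
= 56

56


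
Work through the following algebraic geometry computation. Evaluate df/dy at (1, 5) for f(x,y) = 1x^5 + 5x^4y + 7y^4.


df/dy = 5*x^4 + 4*7*y^3
At (1,5): 5*1^4 + 4*7*5^3
= 5 + 3500
= 3505

3505


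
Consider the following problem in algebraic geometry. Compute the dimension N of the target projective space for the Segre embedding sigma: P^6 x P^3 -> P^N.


The Segre embedding maps P^m x P^n into P^N via
all products of coordinates from each factor.
N = (m+1)(n+1) - 1
N = (6+1)(3+1) - 1
N = 7*4 - 1
N = 28 - 1 = 27

27


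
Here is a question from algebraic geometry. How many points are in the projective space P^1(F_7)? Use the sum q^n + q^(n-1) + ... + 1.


P^1(F_7) has (q^(n+1) - 1)/(q - 1) points.
= 7^1 + 7^0
= 7 + 1
= 8

8


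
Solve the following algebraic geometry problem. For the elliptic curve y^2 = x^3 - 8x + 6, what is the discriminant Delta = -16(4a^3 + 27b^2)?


Compute each component:
4a^3 = 4*(-8)^3 = 4*(-512) = -2048
27b^2 = 27*6^2 = 27*36 = 972
4a^3 + 27b^2 = -2048 + 972 = -1076
Delta = -16*(-1076) = 17216

17216


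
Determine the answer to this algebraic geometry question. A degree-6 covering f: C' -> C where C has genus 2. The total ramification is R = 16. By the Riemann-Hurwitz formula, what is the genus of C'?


Riemann-Hurwitz formula: 2g' - 2 = d(2g - 2) + R
Given: d = 6, g = 2, R = 16
2g' - 2 = 6*(2*2 - 2) + 16
2g' - 2 = 6*2 + 16
2g' - 2 = 12 + 16 = 28
2g' = 30
g' = 15

15


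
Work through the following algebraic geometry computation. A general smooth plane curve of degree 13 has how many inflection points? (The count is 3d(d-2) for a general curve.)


For a general smooth plane curve C of degree d, the inflection points are
the intersection of C with its Hessian curve, which has degree 3(d-2).
By Bezout, the total intersection number is d * 3(d-2) = 13 * 33 = 429.
For a general curve every flex is ordinary, so each contributes
multiplicity 1 to C·Hess(C), and the number of distinct inflection
points is 3d(d-2).
Inflection points = 3*13*(13-2) = 3*13*11 = 429

429


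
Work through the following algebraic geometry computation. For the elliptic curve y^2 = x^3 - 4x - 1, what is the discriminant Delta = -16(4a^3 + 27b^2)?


Compute each component:
4a^3 = 4*(-4)^3 = 4*(-64) = -256
27b^2 = 27*(-1)^2 = 27*1 = 27
4a^3 + 27b^2 = -256 + 27 = -229
Delta = -16*(-229) = 3664

3664


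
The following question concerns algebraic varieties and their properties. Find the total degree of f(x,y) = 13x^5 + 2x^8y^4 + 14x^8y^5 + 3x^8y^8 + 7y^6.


Examine each term for its total degree (sum of exponents).
  Term '13x^5' has total degree 5+0 = 5.
  Term '2x^8y^4' has total degree 8+4 = 12.
  Term '14x^8y^5' has total degree 8+5 = 13.
  Term '3x^8y^8' has total degree 8+8 = 16.
  Term '7y^6' has total degree 0+6 = 6.
The maximum total degree among all terms is 16.

16


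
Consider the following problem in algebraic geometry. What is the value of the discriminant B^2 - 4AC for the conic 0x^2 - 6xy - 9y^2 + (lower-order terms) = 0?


The discriminant of a conic Ax^2 + Bxy + Cy^2 + ... = 0 is B^2 - 4AC.
B^2 = (-6)^2 = 36
4AC = 4*0*(-9) = 0
Discriminant = 36 + 0 = 36

36


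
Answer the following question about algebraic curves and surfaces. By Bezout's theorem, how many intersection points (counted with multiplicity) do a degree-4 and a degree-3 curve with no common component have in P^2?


Bezout's theorem states the intersection count equals the product of degrees.
Intersection count = 4 * 3 = 12

12


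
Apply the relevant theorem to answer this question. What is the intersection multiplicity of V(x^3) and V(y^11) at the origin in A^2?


The intersection multiplicity of V(x^a) and V(y^b) at the origin is:
I(O; V(x^3), V(y^11)) = dim_k(k[x,y]/(x^3, y^11))
A basis for k[x,y]/(x^3, y^11) is the set of monomials x^i * y^j
where 0 <= i < 3 and 0 <= j < 11.
The number of such monomials is 3 * 11 = 33

33


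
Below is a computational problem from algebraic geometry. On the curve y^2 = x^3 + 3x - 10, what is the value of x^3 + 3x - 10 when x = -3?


Compute x^3 + 3x - 10 at x = -3:
x^3 = (-3)^3 = -27
3*x = 3*(-3) = -9
Sum: -27 - 9 - 10 = -46

-46


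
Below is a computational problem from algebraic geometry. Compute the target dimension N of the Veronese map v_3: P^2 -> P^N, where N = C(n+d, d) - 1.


The Veronese embedding v_d: P^n -> P^N maps each point to all
degree-d monomials in n+1 homogeneous coordinates.
N = C(n+d, d) - 1
N = C(2+3, 3) - 1
N = C(5, 3) - 1
C(5, 3) = 10
N = 10 - 1 = 9

9


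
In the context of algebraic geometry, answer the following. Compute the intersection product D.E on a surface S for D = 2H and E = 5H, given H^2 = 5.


Using bilinearity of the intersection pairing on a surface S:
(aH).(bH) = ab * (H.H)
We have H^2 = 5.
D.E = (2H).(5H) = 2*5*5
= 10*5
= 50

50


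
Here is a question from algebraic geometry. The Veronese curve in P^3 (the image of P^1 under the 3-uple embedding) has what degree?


The rational normal curve in P^3 is the image of P^1 under the 3-uple Veronese.
A general hyperplane in P^3 pulls back to a degree-3 form on P^1, which has 3 zeros,
so the curve meets a general hyperplane in 3 points. Degree = 3.

3


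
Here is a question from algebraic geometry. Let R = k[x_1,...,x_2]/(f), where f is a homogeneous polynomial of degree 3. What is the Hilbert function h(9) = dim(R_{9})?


For R = k[x_1,...,x_n]/(f) with f homogeneous of degree e:
The Hilbert series is (1 - t^e)/(1 - t)^n.
So h(d) = C(d+n-1, n-1) - C(d-e+n-1, n-1) for d >= e.
With n=2, e=3, d=9:
C(9+2-1, 2-1) = C(10, 1) = 10
C(9-3+2-1, 2-1) = C(7, 1) = 7
h(9) = 10 - 7 = 3

3


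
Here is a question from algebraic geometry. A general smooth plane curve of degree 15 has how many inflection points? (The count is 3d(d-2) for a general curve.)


For a general smooth plane curve C of degree d, the inflection points are
the intersection of C with its Hessian curve, which has degree 3(d-2).
By Bezout, the total intersection number is d * 3(d-2) = 15 * 39 = 585.
For a general curve every flex is ordinary, so each contributes
multiplicity 1 to C·Hess(C), and the number of distinct inflection
points is 3d(d-2).
Inflection points = 3*15*(15-2) = 3*15*13 = 585

585


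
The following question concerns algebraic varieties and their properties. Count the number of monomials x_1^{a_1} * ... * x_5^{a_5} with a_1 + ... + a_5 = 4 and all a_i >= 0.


The number of degree-4 monomials in 5 variables is C(d+n-1, n-1).
= C(4+5-1, 5-1) = C(8, 4)
= 70

70


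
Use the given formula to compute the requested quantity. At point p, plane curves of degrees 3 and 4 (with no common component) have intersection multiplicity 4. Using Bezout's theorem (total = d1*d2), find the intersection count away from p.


By Bezout's theorem, the total intersection number is d1 * d2.
Total = 3 * 4 = 12
Intersection multiplicity at p = 4
Remaining intersections = 12 - 4 = 8

8
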